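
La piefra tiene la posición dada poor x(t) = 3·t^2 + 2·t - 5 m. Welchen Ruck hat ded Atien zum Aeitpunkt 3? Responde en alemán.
Ausgehend von der Position x(t) = 3·t^2 + 2·t - 5, nehmen wir 3 Ableitungen. Durch Ableiten von der Position erhalten wir die Geschwindigkeit: v(t) = 6·t + 2. Mit d/dt von v(t) finden wir a(t) = 6. Mit d/dt von a(t) finden wir j(t) = 0. Mit j(t) = 0 und Einsetzen von t = 3, finden wir j = 0.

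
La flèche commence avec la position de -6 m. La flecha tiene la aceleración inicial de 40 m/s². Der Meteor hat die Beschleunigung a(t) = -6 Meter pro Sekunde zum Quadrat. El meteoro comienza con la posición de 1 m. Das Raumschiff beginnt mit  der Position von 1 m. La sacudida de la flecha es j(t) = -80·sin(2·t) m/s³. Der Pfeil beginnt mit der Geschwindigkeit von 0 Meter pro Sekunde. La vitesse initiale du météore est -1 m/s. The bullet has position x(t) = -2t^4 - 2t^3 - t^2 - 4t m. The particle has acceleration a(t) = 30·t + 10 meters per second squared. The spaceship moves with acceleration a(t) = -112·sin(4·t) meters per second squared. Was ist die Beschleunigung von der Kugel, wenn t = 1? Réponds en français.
En partant de la position x(t) = -2·t^4 - 2·t^3 - t^2 - 4·t, nous prenons 2 dérivées. En prenant d/dt de x(t), nous trouvons v(t) = -8·t^3 - 6·t^2 - 2·t - 4. En dérivant la vitesse, nous obtenons l'accélération: a(t) = -24·t^2 - 12·t - 2. En utilisant a(t) = -24·t^2 - 12·t - 2 et en substituant t = 1, nous trouvons a = -38.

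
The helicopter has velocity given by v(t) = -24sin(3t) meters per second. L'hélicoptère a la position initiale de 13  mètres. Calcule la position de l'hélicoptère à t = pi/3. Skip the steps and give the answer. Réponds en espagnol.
La posición en t = pi/3 es x = -3.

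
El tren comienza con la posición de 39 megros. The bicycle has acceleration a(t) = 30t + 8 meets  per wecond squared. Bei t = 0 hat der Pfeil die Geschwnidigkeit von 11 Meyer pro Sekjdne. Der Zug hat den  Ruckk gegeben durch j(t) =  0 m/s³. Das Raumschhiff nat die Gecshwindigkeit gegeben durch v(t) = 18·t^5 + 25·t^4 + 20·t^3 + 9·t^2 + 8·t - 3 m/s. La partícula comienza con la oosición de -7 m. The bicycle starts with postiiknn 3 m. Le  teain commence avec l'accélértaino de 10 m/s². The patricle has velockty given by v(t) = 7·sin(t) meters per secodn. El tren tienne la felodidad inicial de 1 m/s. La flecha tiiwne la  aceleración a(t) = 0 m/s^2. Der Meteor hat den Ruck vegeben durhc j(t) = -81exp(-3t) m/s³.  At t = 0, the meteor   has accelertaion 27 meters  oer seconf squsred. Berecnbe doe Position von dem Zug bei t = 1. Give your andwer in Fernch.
Pour résoudre ceci, nous devons prendre 3 intégrales de notre équation du jerk j(t) = 0. L'intégrale du jerk est l'accélération. En utilisant a(0) = 10, nous obtenons a(t) = 10. En intégrant l'accélération et en utilisant la condition initiale v(0) = 1, nous obtenons v(t) = 10·t + 1. En intégrant la vitesse et en utilisant la condition initiale x(0) = 39, nous obtenons x(t) = 5·t^2 + t + 39. En utilisant x(t) = 5·t^2 + t + 39 et en substituant t = 1, nous trouvons x = 45.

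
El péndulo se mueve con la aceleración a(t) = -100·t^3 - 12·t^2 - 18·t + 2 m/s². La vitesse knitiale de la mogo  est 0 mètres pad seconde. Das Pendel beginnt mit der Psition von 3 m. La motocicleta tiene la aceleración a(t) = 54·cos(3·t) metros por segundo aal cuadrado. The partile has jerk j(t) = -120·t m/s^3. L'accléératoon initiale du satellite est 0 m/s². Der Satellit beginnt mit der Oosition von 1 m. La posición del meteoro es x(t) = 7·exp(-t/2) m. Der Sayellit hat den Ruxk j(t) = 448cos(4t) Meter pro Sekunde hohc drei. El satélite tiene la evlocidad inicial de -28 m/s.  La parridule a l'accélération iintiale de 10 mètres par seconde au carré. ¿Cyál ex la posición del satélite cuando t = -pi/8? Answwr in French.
Pour résoudre ceci, nous devons prendre 3 intégrales de notre équation du jerk j(t) = 448·cos(4·t). En intégrant le jerk et en utilisant la condition initiale a(0) = 0, nous obtenons a(t) = 112·sin(4·t). En prenant ∫a(t)dt et en appliquant v(0) = -28, nous trouvons v(t) = -28·cos(4·t). En intégrant la vitesse et en utilisant la condition initiale x(0) = 1, nous obtenons x(t) = 1 - 7·sin(4·t). En utilisant x(t) = 1 - 7·sin(4·t) et en substituant t = -pi/8, nous trouvons x = 8.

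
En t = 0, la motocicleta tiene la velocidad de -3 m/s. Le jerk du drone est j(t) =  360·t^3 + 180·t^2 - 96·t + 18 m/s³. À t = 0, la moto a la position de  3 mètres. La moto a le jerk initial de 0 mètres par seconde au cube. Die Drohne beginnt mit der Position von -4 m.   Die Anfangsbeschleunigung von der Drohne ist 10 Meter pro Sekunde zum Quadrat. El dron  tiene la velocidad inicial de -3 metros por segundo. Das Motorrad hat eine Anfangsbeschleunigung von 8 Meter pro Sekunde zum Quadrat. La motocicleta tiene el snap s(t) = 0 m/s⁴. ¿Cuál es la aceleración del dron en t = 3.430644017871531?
Necesitamos integrar nuestra ecuación de la sacudida j(t) = 360·t^3 + 180·t^2 - 96·t + 18 1 vez. La antiderivada de la sacudida, con a(0) = 10, da la aceleración: a(t) = 90·t^4 + 60·t^3 - 48·t^2 + 18·t + 10. De la ecuación de la aceleración a(t) = 90·t^4 + 60·t^3 - 48·t^2 + 18·t + 10, sustituimos t = 3.430644017871531 para obtener a = 14395.9217674359.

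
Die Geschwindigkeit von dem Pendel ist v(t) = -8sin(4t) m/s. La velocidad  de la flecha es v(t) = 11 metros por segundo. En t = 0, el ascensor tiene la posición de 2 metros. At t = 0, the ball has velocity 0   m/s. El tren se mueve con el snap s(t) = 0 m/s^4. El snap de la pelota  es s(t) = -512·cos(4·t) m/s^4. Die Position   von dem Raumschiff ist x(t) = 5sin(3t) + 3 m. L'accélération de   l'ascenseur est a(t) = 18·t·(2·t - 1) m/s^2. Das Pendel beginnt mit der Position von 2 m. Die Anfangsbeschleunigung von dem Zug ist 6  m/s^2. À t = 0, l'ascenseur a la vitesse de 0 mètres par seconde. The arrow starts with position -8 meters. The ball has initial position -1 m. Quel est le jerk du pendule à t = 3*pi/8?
Nous devons dériver notre équation de la vitesse v(t) = -8·sin(4·t) 2 fois. En dérivant la vitesse, nous obtenons l'accélération: a(t) = -32·cos(4·t). En dérivant l'accélération, nous obtenons le jerk: j(t) = 128·sin(4·t). Nous avons le jerk j(t) = 128·sin(4·t). En substituant t = 3*pi/8: j(3*pi/8) = -128.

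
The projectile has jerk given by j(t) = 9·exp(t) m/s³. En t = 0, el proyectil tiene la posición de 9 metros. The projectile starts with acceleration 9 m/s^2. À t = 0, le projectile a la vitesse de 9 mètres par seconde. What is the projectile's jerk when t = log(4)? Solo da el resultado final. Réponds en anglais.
The jerk at t = log(4) is j = 36.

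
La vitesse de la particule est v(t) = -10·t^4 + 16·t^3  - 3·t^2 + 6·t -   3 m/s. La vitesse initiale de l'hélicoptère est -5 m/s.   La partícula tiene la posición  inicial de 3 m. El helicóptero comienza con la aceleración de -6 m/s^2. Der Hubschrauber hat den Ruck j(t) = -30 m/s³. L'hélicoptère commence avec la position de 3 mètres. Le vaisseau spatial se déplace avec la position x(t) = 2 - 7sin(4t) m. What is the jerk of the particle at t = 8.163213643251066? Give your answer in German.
Wir müssen unsere Gleichung für die Geschwindigkeit v(t) = -10·t^4 + 16·t^3 - 3·t^2 + 6·t - 3 2-mal ableiten. Mit d/dt von v(t) finden wir a(t) = -40·t^3 + 48·t^2 - 6·t + 6. Durch Ableiten von der Beschleunigung erhalten wir den Ruck: j(t) = -120·t^2 + 96·t - 6. Wir haben den Ruck j(t) = -120·t^2 + 96·t - 6. Durch Einsetzen von t = 8.163213643251066: j(8.163213643251066) = -7218.89832849114.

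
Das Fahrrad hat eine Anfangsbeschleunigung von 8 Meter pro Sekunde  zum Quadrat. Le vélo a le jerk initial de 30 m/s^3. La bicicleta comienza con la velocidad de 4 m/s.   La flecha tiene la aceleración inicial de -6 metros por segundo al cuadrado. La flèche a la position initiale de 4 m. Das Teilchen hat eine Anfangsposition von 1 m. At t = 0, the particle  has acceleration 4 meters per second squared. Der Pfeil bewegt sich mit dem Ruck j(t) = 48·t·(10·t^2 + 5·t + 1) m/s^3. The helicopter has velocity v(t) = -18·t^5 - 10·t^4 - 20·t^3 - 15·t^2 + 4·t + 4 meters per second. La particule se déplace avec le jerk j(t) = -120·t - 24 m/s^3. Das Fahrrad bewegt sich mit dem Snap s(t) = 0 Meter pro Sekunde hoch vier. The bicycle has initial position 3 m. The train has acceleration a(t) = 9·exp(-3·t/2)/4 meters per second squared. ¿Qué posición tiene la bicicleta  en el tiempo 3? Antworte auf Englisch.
We need to integrate our snap equation s(t) = 0 4 times. The antiderivative of snap, with j(0) = 30, gives jerk: j(t) = 30. Taking ∫j(t)dt and applying a(0) = 8, we find a(t) = 30·t + 8. The antiderivative of acceleration, with v(0) = 4, gives velocity: v(t) = 15·t^2 + 8·t + 4. The integral of velocity, with x(0) = 3, gives position: x(t) = 5·t^3 + 4·t^2 + 4·t + 3. We have position x(t) = 5·t^3 + 4·t^2 + 4·t + 3. Substituting t = 3: x(3) = 186.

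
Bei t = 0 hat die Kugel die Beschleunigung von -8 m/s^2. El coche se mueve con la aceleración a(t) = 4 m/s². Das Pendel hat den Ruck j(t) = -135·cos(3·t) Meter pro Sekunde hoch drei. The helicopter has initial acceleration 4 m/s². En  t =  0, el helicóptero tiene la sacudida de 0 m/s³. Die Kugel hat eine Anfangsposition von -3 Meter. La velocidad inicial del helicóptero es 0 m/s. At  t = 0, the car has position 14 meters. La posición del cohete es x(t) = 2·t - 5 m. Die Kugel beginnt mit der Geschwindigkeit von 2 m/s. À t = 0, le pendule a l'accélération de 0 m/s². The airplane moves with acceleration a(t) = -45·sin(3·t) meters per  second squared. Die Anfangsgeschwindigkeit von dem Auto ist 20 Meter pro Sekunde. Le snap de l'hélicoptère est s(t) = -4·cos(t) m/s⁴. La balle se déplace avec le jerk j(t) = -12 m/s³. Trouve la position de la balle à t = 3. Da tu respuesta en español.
Partiendo de la sacudida j(t) = -12, tomamos 3 antiderivadas. Integrando la sacudida y usando la condición inicial a(0) = -8, obtenemos a(t) = -12·t - 8. La integral de la aceleración es la velocidad. Usando v(0) = 2, obtenemos v(t) = -6·t^2 - 8·t + 2. La antiderivada de la velocidad es la posición. Usando x(0) = -3, obtenemos x(t) = -2·t^3 - 4·t^2 + 2·t - 3. De la ecuación de la posición x(t) = -2·t^3 - 4·t^2 + 2·t - 3, sustituimos t = 3 para obtener x = -87.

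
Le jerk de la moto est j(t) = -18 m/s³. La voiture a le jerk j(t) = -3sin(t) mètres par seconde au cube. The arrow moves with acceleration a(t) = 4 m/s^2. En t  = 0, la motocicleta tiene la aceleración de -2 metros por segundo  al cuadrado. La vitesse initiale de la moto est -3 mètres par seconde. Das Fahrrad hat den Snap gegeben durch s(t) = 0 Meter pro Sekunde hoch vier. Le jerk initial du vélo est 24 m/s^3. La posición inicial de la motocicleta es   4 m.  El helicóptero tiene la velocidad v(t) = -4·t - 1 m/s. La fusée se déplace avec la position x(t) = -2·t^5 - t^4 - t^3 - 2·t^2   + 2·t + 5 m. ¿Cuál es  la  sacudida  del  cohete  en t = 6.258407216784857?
Debemos derivar nuestra ecuación de la posición x(t) = -2·t^5 - t^4 - t^3 - 2·t^2 + 2·t + 5 3 veces. La derivada de la posición da la velocidad: v(t) = -10·t^4 - 4·t^3 - 3·t^2 - 4·t + 2. La derivada de la velocidad da la aceleración: a(t) = -40·t^3 - 12·t^2 - 6·t - 4. Derivando la aceleración, obtenemos la sacudida: j(t) = -120·t^2 - 24·t - 6. Tenemos la sacudida j(t) = -120·t^2 - 24·t - 6. Sustituyendo t = 6.258407216784857: j(6.258407216784857) = -4856.32108013541.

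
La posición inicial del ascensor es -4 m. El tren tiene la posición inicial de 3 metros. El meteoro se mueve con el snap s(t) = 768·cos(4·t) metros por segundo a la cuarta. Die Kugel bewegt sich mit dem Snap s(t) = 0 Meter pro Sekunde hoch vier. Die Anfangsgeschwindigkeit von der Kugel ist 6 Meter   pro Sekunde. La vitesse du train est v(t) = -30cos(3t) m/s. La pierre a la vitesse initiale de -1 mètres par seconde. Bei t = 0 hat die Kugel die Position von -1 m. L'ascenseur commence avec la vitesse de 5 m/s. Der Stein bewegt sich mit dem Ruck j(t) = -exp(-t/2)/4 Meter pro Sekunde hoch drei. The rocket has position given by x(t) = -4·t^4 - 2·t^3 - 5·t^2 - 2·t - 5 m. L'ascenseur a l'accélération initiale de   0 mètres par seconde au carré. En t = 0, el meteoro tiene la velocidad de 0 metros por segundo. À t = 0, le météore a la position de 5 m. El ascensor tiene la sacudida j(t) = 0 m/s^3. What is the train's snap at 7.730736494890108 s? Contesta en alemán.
Um dies zu lösen, müssen wir 3 Ableitungen unserer Gleichung für die Geschwindigkeit v(t) = -30·cos(3·t) nehmen. Die Ableitung von der Geschwindigkeit ergibt die Beschleunigung: a(t) = 90·sin(3·t). Durch Ableiten von der Beschleunigung erhalten wir den Ruck: j(t) = 270·cos(3·t). Durch Ableiten von dem Ruck erhalten wir den Snap: s(t) = -810·sin(3·t). Mit s(t) = -810·sin(3·t) und Einsetzen von t = 7.730736494890108, finden wir s = 755.262622042466.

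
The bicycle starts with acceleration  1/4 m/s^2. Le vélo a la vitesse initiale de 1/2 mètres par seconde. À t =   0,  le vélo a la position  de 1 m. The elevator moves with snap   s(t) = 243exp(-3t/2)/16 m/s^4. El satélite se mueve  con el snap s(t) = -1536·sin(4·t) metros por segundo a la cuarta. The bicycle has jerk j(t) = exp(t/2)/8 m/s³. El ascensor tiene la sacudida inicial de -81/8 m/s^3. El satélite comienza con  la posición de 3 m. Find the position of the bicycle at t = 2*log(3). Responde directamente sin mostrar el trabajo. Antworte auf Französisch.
À t = 2*log(3), x = 3.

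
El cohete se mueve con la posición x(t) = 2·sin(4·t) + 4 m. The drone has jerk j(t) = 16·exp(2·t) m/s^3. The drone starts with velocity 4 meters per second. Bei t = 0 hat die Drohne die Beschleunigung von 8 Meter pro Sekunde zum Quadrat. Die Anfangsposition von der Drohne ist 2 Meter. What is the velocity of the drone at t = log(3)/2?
We need to integrate our jerk equation j(t) = 16·exp(2·t) 2 times. The antiderivative of jerk is acceleration. Using a(0) = 8, we get a(t) = 8·exp(2·t). Integrating acceleration and using the initial condition v(0) = 4, we get v(t) = 4·exp(2·t). From the given velocity equation v(t) = 4·exp(2·t), we substitute t = log(3)/2 to get v = 12.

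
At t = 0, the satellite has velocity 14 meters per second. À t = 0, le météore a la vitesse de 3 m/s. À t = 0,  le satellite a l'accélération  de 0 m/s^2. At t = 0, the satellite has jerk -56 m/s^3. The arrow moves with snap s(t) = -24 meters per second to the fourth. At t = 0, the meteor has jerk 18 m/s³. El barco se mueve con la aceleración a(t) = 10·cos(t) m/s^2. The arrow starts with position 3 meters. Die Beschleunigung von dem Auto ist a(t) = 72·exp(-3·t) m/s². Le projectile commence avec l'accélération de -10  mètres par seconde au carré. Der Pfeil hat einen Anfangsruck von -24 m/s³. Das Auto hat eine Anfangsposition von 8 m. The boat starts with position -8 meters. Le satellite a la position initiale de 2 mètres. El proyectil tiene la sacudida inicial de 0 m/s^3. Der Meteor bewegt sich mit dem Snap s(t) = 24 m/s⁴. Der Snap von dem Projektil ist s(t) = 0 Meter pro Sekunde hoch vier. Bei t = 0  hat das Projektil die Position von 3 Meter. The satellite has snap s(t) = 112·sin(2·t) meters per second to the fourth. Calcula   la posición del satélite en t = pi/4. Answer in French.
Nous devons intégrer notre équation du snap s(t) = 112·sin(2·t) 4 fois. La primitive du snap, avec j(0) = -56, donne le jerk: j(t) = -56·cos(2·t). En prenant ∫j(t)dt et en appliquant a(0) = 0, nous trouvons a(t) = -28·sin(2·t). En intégrant l'accélération et en utilisant la condition initiale v(0) = 14, nous obtenons v(t) = 14·cos(2·t). La primitive de la vitesse est la position. En utilisant x(0) = 2, nous obtenons x(t) = 7·sin(2·t) + 2. De l'équation de la position x(t) = 7·sin(2·t) + 2, nous substituons t = pi/4 pour obtenir x = 9.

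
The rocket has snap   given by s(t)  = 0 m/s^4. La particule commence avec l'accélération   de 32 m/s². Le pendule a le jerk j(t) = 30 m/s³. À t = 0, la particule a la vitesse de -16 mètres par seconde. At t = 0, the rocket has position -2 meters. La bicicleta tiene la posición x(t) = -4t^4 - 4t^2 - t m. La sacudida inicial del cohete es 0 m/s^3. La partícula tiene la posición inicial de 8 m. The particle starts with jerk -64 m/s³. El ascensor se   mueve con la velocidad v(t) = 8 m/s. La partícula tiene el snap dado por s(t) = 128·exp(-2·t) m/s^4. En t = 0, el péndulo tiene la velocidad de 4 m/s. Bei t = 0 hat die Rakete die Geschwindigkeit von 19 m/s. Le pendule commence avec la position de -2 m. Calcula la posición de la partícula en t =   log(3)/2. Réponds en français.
Nous devons trouver la primitive de notre équation du snap s(t) = 128·exp(-2·t) 4 fois. L'intégrale du snap est le jerk. En utilisant j(0) = -64, nous obtenons j(t) = -64·exp(-2·t). En intégrant le jerk et en utilisant la condition initiale a(0) = 32, nous obtenons a(t) = 32·exp(-2·t). En prenant ∫a(t)dt et en appliquant v(0) = -16, nous trouvons v(t) = -16·exp(-2·t). La primitive de la vitesse, avec x(0) = 8, donne la position: x(t) = 8·exp(-2·t). De l'équation de la position x(t) = 8·exp(-2·t), nous substituons t = log(3)/2 pour obtenir x = 8/3.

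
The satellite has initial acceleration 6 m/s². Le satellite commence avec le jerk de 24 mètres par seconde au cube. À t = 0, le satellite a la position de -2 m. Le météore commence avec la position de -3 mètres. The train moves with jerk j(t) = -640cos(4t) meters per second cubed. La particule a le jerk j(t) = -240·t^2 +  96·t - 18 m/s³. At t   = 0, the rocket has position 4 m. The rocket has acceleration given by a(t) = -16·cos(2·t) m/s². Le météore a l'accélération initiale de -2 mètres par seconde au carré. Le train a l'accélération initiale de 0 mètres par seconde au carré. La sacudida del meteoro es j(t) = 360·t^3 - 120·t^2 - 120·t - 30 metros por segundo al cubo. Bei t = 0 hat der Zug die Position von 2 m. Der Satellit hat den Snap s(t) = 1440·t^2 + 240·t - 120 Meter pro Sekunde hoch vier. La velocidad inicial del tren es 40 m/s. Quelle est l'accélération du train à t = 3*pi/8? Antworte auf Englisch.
We need to integrate our jerk equation j(t) = -640·cos(4·t) 1 time. The antiderivative of jerk is acceleration. Using a(0) = 0, we get a(t) = -160·sin(4·t). We have acceleration a(t) = -160·sin(4·t). Substituting t = 3*pi/8: a(3*pi/8) = 160.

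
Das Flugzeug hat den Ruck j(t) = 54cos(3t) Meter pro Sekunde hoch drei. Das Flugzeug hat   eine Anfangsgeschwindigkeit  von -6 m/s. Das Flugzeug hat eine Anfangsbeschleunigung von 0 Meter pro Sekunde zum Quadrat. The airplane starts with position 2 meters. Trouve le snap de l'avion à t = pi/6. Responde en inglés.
We must differentiate our jerk equation j(t) = 54·cos(3·t) 1 time. The derivative of jerk gives snap: s(t) = -162·sin(3·t). Using s(t) = -162·sin(3·t) and substituting t = pi/6, we find s = -162.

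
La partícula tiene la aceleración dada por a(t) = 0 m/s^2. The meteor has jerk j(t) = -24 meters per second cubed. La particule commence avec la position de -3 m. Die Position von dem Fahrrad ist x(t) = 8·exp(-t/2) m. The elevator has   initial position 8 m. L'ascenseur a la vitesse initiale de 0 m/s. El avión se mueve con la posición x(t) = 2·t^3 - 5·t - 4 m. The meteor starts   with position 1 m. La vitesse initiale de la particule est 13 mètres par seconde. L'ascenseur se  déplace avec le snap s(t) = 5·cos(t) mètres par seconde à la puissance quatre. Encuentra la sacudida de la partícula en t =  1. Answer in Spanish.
Debemos derivar nuestra ecuación de la aceleración a(t) = 0 1 vez. La derivada de la aceleración da la sacudida: j(t) = 0. Usando j(t) = 0 y sustituyendo t = 1, encontramos j = 0.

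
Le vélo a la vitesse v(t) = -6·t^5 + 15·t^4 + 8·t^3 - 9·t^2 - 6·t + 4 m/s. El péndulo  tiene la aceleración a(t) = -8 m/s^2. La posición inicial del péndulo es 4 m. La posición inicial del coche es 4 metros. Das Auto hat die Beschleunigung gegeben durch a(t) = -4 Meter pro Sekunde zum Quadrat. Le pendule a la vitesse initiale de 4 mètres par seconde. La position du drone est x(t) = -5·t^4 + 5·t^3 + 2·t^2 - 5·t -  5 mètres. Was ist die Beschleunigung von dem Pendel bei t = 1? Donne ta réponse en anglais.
Using a(t) = -8 and substituting t = 1, we find a = -8.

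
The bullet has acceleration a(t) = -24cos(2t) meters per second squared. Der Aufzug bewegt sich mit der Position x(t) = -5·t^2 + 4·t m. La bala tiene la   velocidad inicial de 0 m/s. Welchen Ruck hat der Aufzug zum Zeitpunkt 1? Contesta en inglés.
To solve this, we need to take 3 derivatives of our position equation x(t) = -5·t^2 + 4·t. The derivative of position gives velocity: v(t) = 4 - 10·t. Taking d/dt of v(t), we find a(t) = -10. The derivative of acceleration gives jerk: j(t) = 0. From the given jerk equation j(t) = 0, we substitute t = 1 to get j = 0.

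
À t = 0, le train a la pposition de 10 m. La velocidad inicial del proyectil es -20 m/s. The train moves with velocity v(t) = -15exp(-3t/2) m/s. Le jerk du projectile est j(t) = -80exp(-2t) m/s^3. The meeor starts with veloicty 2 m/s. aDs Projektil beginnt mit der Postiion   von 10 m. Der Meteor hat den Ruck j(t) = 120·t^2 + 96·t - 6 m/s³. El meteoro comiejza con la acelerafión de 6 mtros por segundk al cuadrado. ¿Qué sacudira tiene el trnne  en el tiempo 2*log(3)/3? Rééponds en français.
Pour résoudre ceci, nous devons prendre 2 dérivées de notre équation de la vitesse v(t) = -15·exp(-3·t/2). En dérivant la vitesse, nous obtenons l'accélération: a(t) = 45·exp(-3·t/2)/2. La dérivée de l'accélération donne le jerk: j(t) = -135·exp(-3·t/2)/4. En utilisant j(t) = -135·exp(-3·t/2)/4 et en substituant t = 2*log(3)/3, nous trouvons j = -45/4.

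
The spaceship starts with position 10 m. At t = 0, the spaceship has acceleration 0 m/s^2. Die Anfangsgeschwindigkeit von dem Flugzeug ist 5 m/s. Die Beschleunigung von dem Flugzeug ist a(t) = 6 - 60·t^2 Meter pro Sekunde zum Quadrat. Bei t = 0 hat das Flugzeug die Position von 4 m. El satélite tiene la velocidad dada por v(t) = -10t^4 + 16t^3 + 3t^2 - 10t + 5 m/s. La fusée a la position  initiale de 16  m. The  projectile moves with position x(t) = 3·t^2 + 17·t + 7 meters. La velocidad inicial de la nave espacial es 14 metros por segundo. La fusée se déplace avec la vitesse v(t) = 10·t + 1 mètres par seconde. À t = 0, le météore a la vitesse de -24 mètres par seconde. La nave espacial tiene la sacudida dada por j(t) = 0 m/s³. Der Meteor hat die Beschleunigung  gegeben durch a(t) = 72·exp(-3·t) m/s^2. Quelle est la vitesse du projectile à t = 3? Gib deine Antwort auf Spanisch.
Para resolver esto, necesitamos tomar 1 derivada de nuestra ecuación de la posición x(t) = 3·t^2 + 17·t + 7. Tomando d/dt de x(t), encontramos v(t) = 6·t + 17. De la ecuación de la velocidad v(t) = 6·t + 17, sustituimos t = 3 para obtener v = 35.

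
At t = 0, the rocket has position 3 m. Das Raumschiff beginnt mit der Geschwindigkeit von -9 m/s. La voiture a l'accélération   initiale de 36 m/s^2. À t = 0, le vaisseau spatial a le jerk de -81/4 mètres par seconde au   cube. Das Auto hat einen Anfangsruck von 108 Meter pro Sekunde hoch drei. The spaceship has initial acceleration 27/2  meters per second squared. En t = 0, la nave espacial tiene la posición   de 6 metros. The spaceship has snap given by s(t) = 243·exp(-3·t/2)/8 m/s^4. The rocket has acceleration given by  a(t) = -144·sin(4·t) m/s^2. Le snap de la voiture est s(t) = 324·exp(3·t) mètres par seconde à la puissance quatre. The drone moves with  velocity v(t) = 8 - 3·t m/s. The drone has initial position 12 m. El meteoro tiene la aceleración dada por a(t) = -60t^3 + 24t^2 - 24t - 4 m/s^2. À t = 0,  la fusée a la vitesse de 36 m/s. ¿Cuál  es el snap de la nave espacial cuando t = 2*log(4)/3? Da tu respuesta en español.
Usando s(t) = 243·exp(-3·t/2)/8 y sustituyendo t = 2*log(4)/3, encontramos s = 243/32.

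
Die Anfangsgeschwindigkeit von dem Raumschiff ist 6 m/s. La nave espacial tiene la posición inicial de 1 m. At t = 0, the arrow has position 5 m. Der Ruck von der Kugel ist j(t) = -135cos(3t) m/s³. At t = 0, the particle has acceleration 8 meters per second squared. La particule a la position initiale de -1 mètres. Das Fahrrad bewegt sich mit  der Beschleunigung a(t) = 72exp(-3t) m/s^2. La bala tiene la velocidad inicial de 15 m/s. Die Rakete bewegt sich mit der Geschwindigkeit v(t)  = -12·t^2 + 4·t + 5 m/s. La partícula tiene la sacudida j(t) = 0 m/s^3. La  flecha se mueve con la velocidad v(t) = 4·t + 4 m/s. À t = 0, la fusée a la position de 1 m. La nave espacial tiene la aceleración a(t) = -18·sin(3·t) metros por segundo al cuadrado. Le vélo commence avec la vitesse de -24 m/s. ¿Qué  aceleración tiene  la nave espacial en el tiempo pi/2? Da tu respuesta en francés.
De l'équation de l'accélération a(t) = -18·sin(3·t), nous substituons t = pi/2 pour obtenir a = 18.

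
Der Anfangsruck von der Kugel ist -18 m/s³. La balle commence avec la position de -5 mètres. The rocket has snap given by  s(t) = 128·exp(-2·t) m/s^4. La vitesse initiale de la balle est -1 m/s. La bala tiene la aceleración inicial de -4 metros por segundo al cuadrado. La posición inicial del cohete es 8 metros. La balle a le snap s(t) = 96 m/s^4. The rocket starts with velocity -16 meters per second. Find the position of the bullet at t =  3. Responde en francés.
Pour résoudre ceci, nous devons prendre 4 intégrales de notre équation du snap s(t) = 96. En intégrant le snap et en utilisant la condition initiale j(0) = -18, nous obtenons j(t) = 96·t - 18. L'intégrale du jerk est l'accélération. En utilisant a(0) = -4, nous obtenons a(t) = 48·t^2 - 18·t - 4. En intégrant l'accélération et en utilisant la condition initiale v(0) = -1, nous obtenons v(t) = 16·t^3 - 9·t^2 - 4·t - 1. L'intégrale de la vitesse est la position. En utilisant x(0) = -5, nous obtenons x(t) = 4·t^4 - 3·t^3 - 2·t^2 - t - 5. Nous avons la position x(t) = 4·t^4 - 3·t^3 - 2·t^2 - t - 5. En substituant t = 3: x(3) = 217.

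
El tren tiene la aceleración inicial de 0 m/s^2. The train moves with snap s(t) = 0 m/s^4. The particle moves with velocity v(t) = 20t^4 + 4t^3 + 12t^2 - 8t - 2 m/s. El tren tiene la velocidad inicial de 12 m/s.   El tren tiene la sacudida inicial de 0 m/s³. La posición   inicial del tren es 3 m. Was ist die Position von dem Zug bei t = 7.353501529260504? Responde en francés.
Nous devons intégrer notre équation du snap s(t) = 0 4 fois. En intégrant le snap et en utilisant la condition initiale j(0) = 0, nous obtenons j(t) = 0. En intégrant le jerk et en utilisant la condition initiale a(0) = 0, nous obtenons a(t) = 0. En intégrant l'accélération et en utilisant la condition initiale v(0) = 12, nous obtenons v(t) = 12. En intégrant la vitesse et en utilisant la condition initiale x(0) = 3, nous obtenons x(t) = 12·t + 3. En utilisant x(t) = 12·t + 3 et en substituant t = 7.353501529260504, nous trouvons x = 91.2420183511260.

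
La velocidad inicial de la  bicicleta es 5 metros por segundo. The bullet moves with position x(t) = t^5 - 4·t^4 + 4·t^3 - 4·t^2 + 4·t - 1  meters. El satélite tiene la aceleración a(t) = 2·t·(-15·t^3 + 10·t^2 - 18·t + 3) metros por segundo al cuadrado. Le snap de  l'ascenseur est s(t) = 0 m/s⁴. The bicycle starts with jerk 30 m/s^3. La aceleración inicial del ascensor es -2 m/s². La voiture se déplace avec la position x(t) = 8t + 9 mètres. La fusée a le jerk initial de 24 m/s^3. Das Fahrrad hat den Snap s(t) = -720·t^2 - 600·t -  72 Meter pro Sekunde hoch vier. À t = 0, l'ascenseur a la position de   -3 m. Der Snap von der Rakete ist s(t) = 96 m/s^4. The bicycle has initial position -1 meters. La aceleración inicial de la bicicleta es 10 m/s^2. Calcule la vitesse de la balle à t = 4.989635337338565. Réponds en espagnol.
Partiendo de la posición x(t) = t^5 - 4·t^4 + 4·t^3 - 4·t^2 + 4·t - 1, tomamos 1 derivada. Tomando d/dt de x(t), encontramos v(t) = 5·t^4 - 16·t^3 + 12·t^2 - 8·t + 4. Tenemos la velocidad v(t) = 5·t^4 - 16·t^3 + 12·t^2 - 8·t + 4. Sustituyendo t = 4.989635337338565: v(4.989635337338565) = 1374.42107934423.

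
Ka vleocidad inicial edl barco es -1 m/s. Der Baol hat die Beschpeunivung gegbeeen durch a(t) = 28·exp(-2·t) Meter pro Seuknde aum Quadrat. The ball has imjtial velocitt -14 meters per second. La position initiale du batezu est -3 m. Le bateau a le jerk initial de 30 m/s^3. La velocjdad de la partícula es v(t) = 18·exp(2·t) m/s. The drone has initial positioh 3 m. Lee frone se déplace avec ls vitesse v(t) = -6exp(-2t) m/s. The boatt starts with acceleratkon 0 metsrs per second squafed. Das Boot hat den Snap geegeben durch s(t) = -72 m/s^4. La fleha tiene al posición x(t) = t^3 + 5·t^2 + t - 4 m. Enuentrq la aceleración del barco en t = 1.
Partiendo del snap s(t) = -72, tomamos 2 integrales. La integral del snap, con j(0) = 30, da la sacudida: j(t) = 30 - 72·t. La integral de la sacudida, con a(0) = 0, da la aceleración: a(t) = 6·t·(5 - 6·t). Tenemos la aceleración a(t) = 6·t·(5 - 6·t). Sustituyendo t = 1: a(1) = -6.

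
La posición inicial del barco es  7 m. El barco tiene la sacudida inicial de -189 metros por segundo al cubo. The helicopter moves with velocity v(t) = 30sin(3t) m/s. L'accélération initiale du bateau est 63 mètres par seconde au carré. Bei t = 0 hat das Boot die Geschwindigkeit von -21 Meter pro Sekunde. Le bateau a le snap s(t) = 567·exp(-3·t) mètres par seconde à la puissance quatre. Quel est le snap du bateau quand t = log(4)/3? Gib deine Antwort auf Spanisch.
Tenemos el snap s(t) = 567·exp(-3·t). Sustituyendo t = log(4)/3: s(log(4)/3) = 567/4.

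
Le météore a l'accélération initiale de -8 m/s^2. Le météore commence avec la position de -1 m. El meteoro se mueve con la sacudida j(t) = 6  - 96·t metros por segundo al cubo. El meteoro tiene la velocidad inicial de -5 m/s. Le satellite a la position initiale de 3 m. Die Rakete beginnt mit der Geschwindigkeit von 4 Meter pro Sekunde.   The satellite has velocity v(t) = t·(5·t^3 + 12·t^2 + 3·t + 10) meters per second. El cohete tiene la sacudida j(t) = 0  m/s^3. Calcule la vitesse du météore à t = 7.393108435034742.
En partant du jerk j(t) = 6 - 96·t, nous prenons 2 primitives. En intégrant le jerk et en utilisant la condition initiale a(0) = -8, nous obtenons a(t) = -48·t^2 + 6·t - 8. L'intégrale de l'accélération, avec v(0) = -5, donne la vitesse: v(t) = -16·t^3 + 3·t^2 - 8·t - 5. Nous avons la vitesse v(t) = -16·t^3 + 3·t^2 - 8·t - 5. En substituant t = 7.393108435034742: v(7.393108435034742) = -6365.65723431772.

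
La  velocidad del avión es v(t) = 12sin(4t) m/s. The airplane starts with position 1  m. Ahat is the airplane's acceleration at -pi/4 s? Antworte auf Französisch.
Nous devons dériver notre équation de la vitesse v(t) = 12·sin(4·t) 1 fois. En dérivant la vitesse, nous obtenons l'accélération: a(t) = 48·cos(4·t). Nous avons l'accélération a(t) = 48·cos(4·t). En substituant t = -pi/4: a(-pi/4) = -48.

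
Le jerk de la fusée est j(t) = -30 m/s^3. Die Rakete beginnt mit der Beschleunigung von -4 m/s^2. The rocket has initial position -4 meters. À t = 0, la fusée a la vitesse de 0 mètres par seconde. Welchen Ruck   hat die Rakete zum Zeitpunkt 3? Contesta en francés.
De l'équation du jerk j(t) = -30, nous substituons t = 3 pour obtenir j = -30.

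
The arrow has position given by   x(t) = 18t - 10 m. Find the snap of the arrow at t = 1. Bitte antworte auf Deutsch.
Ausgehend von der Position x(t) = 18·t - 10, nehmen wir 4 Ableitungen. Durch Ableiten von der Position erhalten wir die Geschwindigkeit: v(t) = 18. Mit d/dt von v(t) finden wir a(t) = 0. Die Ableitung von der Beschleunigung ergibt den Ruck: j(t) = 0. Die Ableitung von dem Ruck ergibt den Snap: s(t) = 0. Wir haben den Snap s(t) = 0. Durch Einsetzen von t = 1: s(1) = 0.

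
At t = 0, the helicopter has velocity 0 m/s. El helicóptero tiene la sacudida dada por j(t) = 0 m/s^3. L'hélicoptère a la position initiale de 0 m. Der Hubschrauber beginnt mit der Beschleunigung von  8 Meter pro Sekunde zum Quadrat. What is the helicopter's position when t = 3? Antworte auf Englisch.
To solve this, we need to take 3 integrals of our jerk equation j(t) = 0. Integrating jerk and using the initial condition a(0) = 8, we get a(t) = 8. Integrating acceleration and using the initial condition v(0) = 0, we get v(t) = 8·t. Finding the antiderivative of v(t) and using x(0) = 0: x(t) = 4·t^2. From the given position equation x(t) = 4·t^2, we substitute t = 3 to get x = 36.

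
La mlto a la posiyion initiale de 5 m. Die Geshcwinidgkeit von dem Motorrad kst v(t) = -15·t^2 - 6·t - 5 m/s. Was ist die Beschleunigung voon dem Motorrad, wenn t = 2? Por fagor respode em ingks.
To solve this, we need to take 1 derivative of our velocity equation v(t) = -15·t^2 - 6·t - 5. Taking d/dt of v(t), we find a(t) = -30·t - 6. From the given acceleration equation a(t) = -30·t - 6, we substitute t = 2 to get a = -66.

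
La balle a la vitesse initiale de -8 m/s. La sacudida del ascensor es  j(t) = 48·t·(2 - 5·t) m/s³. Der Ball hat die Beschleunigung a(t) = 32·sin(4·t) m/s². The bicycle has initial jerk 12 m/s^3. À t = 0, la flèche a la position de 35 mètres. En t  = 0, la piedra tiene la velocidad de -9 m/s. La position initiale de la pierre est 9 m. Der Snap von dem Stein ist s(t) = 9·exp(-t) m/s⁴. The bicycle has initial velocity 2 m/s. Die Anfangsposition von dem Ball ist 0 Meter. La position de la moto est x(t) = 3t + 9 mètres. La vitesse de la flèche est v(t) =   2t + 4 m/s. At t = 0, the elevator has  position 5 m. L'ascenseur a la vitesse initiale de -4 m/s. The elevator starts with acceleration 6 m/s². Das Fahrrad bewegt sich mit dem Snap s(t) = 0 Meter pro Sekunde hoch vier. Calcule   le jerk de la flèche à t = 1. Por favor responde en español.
Debemos derivar nuestra ecuación de la velocidad v(t) = 2·t + 4 2 veces. La derivada de la velocidad da la aceleración: a(t) = 2. Tomando d/dt de a(t), encontramos j(t) = 0. De la ecuación de la sacudida j(t) = 0, sustituimos t = 1 para obtener j = 0.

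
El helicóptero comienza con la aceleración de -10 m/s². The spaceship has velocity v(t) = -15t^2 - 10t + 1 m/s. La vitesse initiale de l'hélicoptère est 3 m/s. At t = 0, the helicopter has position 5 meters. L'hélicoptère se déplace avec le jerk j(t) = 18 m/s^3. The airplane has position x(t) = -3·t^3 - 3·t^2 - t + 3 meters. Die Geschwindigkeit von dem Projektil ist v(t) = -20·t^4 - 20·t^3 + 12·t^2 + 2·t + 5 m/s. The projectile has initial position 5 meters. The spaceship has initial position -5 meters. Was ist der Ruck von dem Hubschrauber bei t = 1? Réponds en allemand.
Aus der Gleichung für den Ruck j(t) = 18, setzen wir t = 1 ein und erhalten j = 18.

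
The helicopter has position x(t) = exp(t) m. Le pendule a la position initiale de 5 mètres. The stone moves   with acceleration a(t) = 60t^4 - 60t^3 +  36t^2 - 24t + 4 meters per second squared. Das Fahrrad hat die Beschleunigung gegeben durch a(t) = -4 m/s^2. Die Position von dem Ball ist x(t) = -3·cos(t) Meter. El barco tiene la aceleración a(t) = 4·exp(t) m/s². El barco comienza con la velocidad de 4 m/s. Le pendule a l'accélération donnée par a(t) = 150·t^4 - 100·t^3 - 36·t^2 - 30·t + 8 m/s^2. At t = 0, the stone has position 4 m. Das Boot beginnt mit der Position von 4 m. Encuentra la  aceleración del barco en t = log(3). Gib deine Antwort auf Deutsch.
Mit a(t) = 4·exp(t) und Einsetzen von t = log(3), finden wir a = 12.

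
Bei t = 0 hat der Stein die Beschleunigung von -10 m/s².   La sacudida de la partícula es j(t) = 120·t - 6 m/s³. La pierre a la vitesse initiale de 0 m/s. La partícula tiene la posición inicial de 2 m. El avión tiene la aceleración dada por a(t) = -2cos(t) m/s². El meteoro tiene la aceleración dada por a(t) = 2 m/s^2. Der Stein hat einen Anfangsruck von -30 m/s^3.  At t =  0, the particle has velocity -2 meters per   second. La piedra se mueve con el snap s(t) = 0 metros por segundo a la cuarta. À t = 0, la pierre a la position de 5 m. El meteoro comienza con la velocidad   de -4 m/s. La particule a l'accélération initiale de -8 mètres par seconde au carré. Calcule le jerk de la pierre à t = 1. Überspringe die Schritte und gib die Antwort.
j(1) = -30.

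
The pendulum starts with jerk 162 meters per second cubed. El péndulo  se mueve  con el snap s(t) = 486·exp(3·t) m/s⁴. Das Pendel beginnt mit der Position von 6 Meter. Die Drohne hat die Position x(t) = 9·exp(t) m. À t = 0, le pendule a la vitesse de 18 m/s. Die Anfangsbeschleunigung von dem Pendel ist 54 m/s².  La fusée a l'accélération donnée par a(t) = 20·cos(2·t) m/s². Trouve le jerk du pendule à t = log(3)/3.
En partant du snap s(t) = 486·exp(3·t), nous prenons 1 primitive. La primitive du snap, avec j(0) = 162, donne le jerk: j(t) = 162·exp(3·t). Nous avons le jerk j(t) = 162·exp(3·t). En substituant t = log(3)/3: j(log(3)/3) = 486.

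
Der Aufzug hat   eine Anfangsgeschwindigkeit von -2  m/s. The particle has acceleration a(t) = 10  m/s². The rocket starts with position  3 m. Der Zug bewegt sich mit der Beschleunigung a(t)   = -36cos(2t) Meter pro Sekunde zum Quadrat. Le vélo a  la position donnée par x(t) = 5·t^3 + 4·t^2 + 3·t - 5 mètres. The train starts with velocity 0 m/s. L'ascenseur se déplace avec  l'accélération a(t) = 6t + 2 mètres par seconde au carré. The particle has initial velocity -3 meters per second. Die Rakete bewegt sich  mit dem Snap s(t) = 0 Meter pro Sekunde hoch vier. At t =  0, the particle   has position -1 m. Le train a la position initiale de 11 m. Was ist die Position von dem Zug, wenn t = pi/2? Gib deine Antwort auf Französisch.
Nous devons trouver l'intégrale de notre équation de l'accélération a(t) = -36·cos(2·t) 2 fois. La primitive de l'accélération, avec v(0) = 0, donne la vitesse: v(t) = -18·sin(2·t). En intégrant la vitesse et en utilisant la condition initiale x(0) = 11, nous obtenons x(t) = 9·cos(2·t) + 2. Nous avons la position x(t) = 9·cos(2·t) + 2. En substituant t = pi/2: x(pi/2) = -7.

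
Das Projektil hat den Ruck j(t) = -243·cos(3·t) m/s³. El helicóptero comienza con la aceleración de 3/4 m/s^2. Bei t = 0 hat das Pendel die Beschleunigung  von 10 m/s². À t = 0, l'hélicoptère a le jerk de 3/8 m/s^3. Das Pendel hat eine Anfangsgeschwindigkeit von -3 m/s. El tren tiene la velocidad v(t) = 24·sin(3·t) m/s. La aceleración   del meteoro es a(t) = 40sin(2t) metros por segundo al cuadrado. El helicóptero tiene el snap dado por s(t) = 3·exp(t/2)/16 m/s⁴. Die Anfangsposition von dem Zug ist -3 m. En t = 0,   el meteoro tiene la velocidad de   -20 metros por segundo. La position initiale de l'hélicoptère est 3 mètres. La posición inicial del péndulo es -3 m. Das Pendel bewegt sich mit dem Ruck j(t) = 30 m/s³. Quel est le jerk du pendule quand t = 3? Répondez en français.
Nous avons le jerk j(t) = 30. En substituant t = 3: j(3) = 30.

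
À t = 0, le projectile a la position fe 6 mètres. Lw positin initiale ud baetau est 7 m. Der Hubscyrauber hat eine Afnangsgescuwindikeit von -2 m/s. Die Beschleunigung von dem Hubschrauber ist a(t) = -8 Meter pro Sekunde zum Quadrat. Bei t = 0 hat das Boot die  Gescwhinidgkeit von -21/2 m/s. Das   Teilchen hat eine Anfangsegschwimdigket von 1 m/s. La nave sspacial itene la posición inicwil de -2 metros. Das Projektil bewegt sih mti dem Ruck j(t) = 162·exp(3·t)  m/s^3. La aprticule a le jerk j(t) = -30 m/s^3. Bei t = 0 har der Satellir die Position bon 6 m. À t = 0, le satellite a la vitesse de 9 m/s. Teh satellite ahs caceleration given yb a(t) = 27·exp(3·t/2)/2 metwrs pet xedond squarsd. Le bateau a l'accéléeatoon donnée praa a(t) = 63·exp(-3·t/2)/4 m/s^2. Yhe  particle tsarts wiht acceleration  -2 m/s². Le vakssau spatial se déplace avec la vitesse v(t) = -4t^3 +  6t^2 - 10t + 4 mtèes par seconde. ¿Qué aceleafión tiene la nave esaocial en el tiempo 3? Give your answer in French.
Nous devons dériver notre équation de la vitesse v(t) = -4·t^3 + 6·t^2 - 10·t + 4 1 fois. En dérivant la vitesse, nous obtenons l'accélération: a(t) = -12·t^2 + 12·t - 10. En utilisant a(t) = -12·t^2 + 12·t - 10 et en substituant t = 3, nous trouvons a = -82.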